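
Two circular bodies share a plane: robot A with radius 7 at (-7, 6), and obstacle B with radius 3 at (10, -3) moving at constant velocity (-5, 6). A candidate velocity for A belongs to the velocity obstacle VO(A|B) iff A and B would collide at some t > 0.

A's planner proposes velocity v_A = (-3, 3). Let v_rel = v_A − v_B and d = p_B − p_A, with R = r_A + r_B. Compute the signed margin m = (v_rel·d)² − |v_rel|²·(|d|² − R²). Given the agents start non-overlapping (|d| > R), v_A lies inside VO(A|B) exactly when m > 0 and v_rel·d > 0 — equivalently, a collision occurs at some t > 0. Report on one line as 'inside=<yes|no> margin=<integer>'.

d = (17, -9),  |d|² = 370;  R = 7+3 = 10,  c = 370−10² = 270
v_rel = (2, -3),  |v_rel|² = 13;  v_rel·d = (2)·(17) + (-3)·(-9) = 61
13·t² − 122·t + 270 = 0  ⇒  m = 61² − 13·270 = 211
m = 211 > 0,  v_rel·d = 61 > 0  ⇒  inside

inside=yes margin=211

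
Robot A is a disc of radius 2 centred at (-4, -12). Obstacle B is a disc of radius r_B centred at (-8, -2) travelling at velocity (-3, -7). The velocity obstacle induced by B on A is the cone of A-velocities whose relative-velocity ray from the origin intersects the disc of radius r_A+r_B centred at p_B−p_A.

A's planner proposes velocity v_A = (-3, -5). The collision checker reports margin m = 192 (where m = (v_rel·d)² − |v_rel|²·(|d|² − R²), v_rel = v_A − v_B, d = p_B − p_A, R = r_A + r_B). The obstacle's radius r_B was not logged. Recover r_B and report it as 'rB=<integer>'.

m = 192
d = (-4, 10);  v_rel = (0, 2),  |v_rel|² = 4
v_rel×d = (0)·(10) − (2)·(-4) = 8
since m = R²·4 − 8²:  R² = (64 + 192) / 4 = 64
R = √64 = 8  ⇒  r_B = 8 − 2 = 6

rB=6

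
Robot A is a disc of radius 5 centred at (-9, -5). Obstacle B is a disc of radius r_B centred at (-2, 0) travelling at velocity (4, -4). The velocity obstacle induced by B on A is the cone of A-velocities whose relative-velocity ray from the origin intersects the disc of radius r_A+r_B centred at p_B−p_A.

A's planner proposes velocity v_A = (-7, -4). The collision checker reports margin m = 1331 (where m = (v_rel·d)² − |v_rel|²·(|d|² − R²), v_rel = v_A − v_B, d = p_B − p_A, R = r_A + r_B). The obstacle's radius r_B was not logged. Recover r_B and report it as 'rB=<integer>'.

m = 1331
d = (7, 5);  v_rel = (-11, 0),  |v_rel|² = 121
v_rel×d = (-11)·(5) − (0)·(7) = -55
since m = R²·121 − (-55)²:  R² = (3025 + 1331) / 121 = 36
R = √36 = 6  ⇒  r_B = 6 − 5 = 1

rB=1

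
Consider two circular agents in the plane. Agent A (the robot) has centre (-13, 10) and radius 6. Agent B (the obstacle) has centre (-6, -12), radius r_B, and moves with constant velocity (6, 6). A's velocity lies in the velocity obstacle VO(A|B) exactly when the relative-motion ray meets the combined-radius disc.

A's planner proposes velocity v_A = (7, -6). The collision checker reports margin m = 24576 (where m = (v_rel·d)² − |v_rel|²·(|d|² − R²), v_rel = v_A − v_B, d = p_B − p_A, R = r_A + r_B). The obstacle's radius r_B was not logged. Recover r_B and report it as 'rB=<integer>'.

m = 24576
d = (7, -22);  v_rel = (1, -12),  |v_rel|² = 145
v_rel×d = (1)·(-22) − (-12)·(7) = 62
since m = R²·145 − 62²:  R² = (3844 + 24576) / 145 = 196
R = √196 = 14  ⇒  r_B = 14 − 6 = 8

rB=8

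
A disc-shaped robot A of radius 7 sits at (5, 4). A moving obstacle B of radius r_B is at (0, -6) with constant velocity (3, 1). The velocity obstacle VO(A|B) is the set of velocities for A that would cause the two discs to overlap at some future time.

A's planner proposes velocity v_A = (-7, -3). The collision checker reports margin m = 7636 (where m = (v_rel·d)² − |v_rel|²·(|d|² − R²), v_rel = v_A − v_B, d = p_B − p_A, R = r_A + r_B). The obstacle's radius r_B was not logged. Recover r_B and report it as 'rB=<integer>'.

m = 7636
d = (-5, -10);  v_rel = (-10, -4),  |v_rel|² = 116
v_rel×d = (-10)·(-10) − (-4)·(-5) = 80
since m = R²·116 − 80²:  R² = (6400 + 7636) / 116 = 121
R = √121 = 11  ⇒  r_B = 11 − 7 = 4

rB=4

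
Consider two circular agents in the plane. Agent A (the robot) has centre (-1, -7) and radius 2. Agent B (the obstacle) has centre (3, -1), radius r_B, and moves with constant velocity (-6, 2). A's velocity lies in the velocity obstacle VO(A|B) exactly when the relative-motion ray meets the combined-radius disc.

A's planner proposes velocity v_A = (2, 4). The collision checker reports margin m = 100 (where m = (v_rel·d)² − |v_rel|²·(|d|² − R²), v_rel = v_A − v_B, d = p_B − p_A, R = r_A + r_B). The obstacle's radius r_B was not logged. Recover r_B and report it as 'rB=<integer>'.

m = 100
d = (4, 6);  v_rel = (8, 2),  |v_rel|² = 68
v_rel×d = (8)·(6) − (2)·(4) = 40
since m = R²·68 − 40²:  R² = (1600 + 100) / 68 = 25
R = √25 = 5  ⇒  r_B = 5 − 2 = 3

rB=3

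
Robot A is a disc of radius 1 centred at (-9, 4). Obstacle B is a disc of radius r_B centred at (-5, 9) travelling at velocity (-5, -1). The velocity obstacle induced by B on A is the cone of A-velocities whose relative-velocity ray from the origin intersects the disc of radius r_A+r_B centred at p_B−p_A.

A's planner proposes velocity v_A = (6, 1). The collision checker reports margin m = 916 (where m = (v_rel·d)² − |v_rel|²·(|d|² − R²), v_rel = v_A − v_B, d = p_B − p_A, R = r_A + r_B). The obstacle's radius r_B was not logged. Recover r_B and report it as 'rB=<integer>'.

m = 916
d = (4, 5);  v_rel = (11, 2),  |v_rel|² = 125
v_rel×d = (11)·(5) − (2)·(4) = 47
since m = R²·125 − 47²:  R² = (2209 + 916) / 125 = 25
R = √25 = 5  ⇒  r_B = 5 − 1 = 4

rB=4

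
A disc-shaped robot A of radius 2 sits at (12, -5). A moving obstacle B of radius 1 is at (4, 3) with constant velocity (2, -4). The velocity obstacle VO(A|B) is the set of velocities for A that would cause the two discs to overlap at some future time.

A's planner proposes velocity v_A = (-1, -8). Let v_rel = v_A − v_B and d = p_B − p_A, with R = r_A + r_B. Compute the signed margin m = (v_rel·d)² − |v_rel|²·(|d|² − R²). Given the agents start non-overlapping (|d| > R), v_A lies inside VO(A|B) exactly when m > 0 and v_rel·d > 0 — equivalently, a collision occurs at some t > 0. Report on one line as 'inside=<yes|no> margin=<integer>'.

d = (-8, 8),  |d|² = 128;  R = 2+1 = 3,  c = 128−3² = 119
v_rel = (-3, -4),  |v_rel|² = 25;  v_rel·d = (-3)·(-8) + (-4)·(8) = -8
25·t² + 16·t + 119 = 0  ⇒  m = (-8)² − 25·119 = -2911
m = -2911 < 0,  v_rel·d = -8 < 0  ⇒  outside

inside=no margin=-2911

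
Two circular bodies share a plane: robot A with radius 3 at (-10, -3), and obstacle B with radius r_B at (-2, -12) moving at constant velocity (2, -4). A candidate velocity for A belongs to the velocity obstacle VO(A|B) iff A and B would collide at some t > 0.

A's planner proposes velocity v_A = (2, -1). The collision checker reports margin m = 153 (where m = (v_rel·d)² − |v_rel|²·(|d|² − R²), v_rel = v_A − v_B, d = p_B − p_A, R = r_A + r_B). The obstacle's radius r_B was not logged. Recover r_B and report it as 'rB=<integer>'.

m = 153
d = (8, -9);  v_rel = (0, 3),  |v_rel|² = 9
v_rel×d = (0)·(-9) − (3)·(8) = -24
since m = R²·9 − (-24)²:  R² = (576 + 153) / 9 = 81
R = √81 = 9  ⇒  r_B = 9 − 3 = 6

rB=6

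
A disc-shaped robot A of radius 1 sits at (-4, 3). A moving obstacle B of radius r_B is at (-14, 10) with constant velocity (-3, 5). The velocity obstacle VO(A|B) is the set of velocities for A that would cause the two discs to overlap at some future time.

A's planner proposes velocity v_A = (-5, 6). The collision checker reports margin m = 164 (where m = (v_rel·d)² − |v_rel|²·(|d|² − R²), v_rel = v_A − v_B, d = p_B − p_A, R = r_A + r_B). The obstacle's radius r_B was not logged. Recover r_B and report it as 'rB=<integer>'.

m = 164
d = (-10, 7);  v_rel = (-2, 1),  |v_rel|² = 5
v_rel×d = (-2)·(7) − (1)·(-10) = -4
since m = R²·5 − (-4)²:  R² = (16 + 164) / 5 = 36
R = √36 = 6  ⇒  r_B = 6 − 1 = 5

rB=5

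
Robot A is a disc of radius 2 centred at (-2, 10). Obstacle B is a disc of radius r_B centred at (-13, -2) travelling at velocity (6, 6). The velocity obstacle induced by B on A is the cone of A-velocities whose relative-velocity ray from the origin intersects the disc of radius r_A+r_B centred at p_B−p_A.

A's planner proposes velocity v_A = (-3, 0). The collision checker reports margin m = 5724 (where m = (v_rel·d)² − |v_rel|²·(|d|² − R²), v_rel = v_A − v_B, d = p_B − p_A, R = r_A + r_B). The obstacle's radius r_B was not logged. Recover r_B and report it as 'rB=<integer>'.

m = 5724
d = (-11, -12);  v_rel = (-9, -6),  |v_rel|² = 117
v_rel×d = (-9)·(-12) − (-6)·(-11) = 42
since m = R²·117 − 42²:  R² = (1764 + 5724) / 117 = 64
R = √64 = 8  ⇒  r_B = 8 − 2 = 6

rB=6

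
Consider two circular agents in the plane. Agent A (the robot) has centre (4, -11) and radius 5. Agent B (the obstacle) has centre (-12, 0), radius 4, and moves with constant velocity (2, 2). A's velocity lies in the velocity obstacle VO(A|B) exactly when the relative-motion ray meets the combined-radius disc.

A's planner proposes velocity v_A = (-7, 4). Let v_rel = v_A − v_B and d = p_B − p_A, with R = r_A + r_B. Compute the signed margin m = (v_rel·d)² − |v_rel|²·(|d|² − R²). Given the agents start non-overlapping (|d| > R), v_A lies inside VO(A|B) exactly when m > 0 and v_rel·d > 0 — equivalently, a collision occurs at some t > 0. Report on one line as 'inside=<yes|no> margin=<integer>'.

d = (-16, 11),  |d|² = 377;  R = 5+4 = 9,  c = 377−9² = 296
v_rel = (-9, 2),  |v_rel|² = 85;  v_rel·d = (-9)·(-16) + (2)·(11) = 166
85·t² − 332·t + 296 = 0  ⇒  m = 166² − 85·296 = 2396
m = 2396 > 0,  v_rel·d = 166 > 0  ⇒  inside

inside=yes margin=2396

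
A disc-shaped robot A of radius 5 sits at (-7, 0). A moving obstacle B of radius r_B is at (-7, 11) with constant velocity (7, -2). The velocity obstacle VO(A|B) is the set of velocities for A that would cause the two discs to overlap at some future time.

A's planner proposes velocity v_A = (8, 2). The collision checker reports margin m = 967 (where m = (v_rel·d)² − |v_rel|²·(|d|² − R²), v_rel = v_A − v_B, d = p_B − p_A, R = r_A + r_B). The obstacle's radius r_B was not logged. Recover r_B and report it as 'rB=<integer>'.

m = 967
d = (0, 11);  v_rel = (1, 4),  |v_rel|² = 17
v_rel×d = (1)·(11) − (4)·(0) = 11
since m = R²·17 − 11²:  R² = (121 + 967) / 17 = 64
R = √64 = 8  ⇒  r_B = 8 − 5 = 3

rB=3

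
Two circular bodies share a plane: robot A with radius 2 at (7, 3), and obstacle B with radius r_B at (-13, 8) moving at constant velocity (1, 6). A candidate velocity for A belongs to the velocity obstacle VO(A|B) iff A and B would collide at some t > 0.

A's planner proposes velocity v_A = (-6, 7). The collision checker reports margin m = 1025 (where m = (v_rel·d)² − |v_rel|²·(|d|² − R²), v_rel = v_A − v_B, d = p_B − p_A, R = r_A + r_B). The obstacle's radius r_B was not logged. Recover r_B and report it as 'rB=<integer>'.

m = 1025
d = (-20, 5);  v_rel = (-7, 1),  |v_rel|² = 50
v_rel×d = (-7)·(5) − (1)·(-20) = -15
since m = R²·50 − (-15)²:  R² = (225 + 1025) / 50 = 25
R = √25 = 5  ⇒  r_B = 5 − 2 = 3

rB=3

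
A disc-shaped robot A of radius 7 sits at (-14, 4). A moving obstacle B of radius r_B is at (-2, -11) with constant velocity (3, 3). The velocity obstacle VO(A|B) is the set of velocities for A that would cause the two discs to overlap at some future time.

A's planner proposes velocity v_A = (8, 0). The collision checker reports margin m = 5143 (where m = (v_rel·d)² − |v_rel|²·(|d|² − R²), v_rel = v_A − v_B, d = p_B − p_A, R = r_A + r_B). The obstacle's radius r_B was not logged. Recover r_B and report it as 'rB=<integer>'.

m = 5143
d = (12, -15);  v_rel = (5, -3),  |v_rel|² = 34
v_rel×d = (5)·(-15) − (-3)·(12) = -39
since m = R²·34 − (-39)²:  R² = (1521 + 5143) / 34 = 196
R = √196 = 14  ⇒  r_B = 14 − 7 = 7

rB=7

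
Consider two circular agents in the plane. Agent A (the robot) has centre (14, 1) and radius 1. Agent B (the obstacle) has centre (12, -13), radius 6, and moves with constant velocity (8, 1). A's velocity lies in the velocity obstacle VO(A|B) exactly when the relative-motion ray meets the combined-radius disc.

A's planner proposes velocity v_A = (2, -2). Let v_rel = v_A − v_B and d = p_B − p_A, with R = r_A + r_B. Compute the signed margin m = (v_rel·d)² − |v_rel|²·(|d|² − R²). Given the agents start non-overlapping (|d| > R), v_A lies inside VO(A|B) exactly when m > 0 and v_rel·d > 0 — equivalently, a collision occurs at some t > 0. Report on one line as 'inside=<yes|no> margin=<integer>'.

d = (-2, -14),  |d|² = 200;  R = 1+6 = 7,  c = 200−7² = 151
v_rel = (-6, -3),  |v_rel|² = 45;  v_rel·d = (-6)·(-2) + (-3)·(-14) = 54
45·t² − 108·t + 151 = 0  ⇒  m = 54² − 45·151 = -3879
m = -3879 < 0,  v_rel·d = 54 > 0  ⇒  outside

inside=no margin=-3879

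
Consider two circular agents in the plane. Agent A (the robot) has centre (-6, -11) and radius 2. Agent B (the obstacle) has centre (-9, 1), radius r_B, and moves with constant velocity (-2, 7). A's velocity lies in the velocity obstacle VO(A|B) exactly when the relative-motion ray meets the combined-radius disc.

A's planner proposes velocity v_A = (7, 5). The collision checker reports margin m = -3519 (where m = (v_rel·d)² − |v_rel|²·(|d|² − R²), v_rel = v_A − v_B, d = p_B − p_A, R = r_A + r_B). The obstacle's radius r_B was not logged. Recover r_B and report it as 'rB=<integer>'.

m = -3519
d = (-3, 12);  v_rel = (9, -2),  |v_rel|² = 85
v_rel×d = (9)·(12) − (-2)·(-3) = 102
since m = R²·85 − 102²:  R² = (10404 + -3519) / 85 = 81
R = √81 = 9  ⇒  r_B = 9 − 2 = 7

rB=7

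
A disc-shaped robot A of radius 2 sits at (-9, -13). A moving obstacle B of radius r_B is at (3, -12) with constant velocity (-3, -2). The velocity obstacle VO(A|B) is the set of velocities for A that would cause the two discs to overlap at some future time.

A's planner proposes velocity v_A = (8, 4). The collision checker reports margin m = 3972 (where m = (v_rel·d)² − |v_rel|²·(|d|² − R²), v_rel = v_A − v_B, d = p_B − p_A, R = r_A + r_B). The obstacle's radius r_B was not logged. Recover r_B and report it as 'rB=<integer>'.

m = 3972
d = (12, 1);  v_rel = (11, 6),  |v_rel|² = 157
v_rel×d = (11)·(1) − (6)·(12) = -61
since m = R²·157 − (-61)²:  R² = (3721 + 3972) / 157 = 49
R = √49 = 7  ⇒  r_B = 7 − 2 = 5

rB=5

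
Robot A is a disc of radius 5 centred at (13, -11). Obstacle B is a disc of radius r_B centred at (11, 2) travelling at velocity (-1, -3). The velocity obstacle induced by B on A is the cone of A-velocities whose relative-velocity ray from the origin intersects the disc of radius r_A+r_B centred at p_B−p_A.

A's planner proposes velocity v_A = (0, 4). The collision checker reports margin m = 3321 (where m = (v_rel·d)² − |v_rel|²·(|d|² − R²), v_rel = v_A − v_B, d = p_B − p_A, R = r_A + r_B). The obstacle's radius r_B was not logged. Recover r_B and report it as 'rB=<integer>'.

m = 3321
d = (-2, 13);  v_rel = (1, 7),  |v_rel|² = 50
v_rel×d = (1)·(13) − (7)·(-2) = 27
since m = R²·50 − 27²:  R² = (729 + 3321) / 50 = 81
R = √81 = 9  ⇒  r_B = 9 − 5 = 4

rB=4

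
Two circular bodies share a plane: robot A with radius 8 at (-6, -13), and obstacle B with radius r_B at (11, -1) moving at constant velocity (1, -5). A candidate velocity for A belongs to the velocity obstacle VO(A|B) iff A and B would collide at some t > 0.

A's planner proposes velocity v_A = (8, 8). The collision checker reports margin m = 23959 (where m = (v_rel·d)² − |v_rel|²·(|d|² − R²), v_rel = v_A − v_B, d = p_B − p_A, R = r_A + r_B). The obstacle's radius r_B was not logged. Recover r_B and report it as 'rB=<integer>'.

m = 23959
d = (17, 12);  v_rel = (7, 13),  |v_rel|² = 218
v_rel×d = (7)·(12) − (13)·(17) = -137
since m = R²·218 − (-137)²:  R² = (18769 + 23959) / 218 = 196
R = √196 = 14  ⇒  r_B = 14 − 8 = 6

rB=6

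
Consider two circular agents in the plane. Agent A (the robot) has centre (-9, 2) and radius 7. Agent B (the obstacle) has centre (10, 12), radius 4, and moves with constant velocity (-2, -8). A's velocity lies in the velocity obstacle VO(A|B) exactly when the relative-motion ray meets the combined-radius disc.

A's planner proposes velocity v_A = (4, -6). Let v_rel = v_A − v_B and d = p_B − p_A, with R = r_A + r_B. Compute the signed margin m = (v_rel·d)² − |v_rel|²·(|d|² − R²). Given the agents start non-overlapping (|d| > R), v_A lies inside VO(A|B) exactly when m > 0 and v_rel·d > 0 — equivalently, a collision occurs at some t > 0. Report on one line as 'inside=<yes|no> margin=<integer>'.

d = (19, 10),  |d|² = 461;  R = 7+4 = 11,  c = 461−11² = 340
v_rel = (6, 2),  |v_rel|² = 40;  v_rel·d = (6)·(19) + (2)·(10) = 134
40·t² − 268·t + 340 = 0  ⇒  m = 134² − 40·340 = 4356
m = 4356 > 0,  v_rel·d = 134 > 0  ⇒  inside

inside=yes margin=4356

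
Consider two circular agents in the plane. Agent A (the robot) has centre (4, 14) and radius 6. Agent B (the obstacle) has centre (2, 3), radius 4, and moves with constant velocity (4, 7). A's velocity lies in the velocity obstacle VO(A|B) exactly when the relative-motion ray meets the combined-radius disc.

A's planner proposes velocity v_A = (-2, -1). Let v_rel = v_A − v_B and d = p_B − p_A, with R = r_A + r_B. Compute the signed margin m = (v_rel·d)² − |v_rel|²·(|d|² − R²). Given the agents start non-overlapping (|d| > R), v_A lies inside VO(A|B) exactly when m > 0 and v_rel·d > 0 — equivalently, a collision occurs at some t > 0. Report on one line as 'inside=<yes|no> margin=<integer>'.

d = (-2, -11),  |d|² = 125;  R = 6+4 = 10,  c = 125−10² = 25
v_rel = (-6, -8),  |v_rel|² = 100;  v_rel·d = (-6)·(-2) + (-8)·(-11) = 100
100·t² − 200·t + 25 = 0  ⇒  m = 100² − 100·25 = 7500
m = 7500 > 0,  v_rel·d = 100 > 0  ⇒  inside

inside=yes margin=7500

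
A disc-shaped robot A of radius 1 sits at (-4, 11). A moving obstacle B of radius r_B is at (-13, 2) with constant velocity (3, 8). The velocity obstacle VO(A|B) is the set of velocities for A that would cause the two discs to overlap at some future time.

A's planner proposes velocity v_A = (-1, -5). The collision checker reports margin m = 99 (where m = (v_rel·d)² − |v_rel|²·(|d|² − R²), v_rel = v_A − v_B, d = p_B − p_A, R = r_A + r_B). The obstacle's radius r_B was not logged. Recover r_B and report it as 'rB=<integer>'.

m = 99
d = (-9, -9);  v_rel = (-4, -13),  |v_rel|² = 185
v_rel×d = (-4)·(-9) − (-13)·(-9) = -81
since m = R²·185 − (-81)²:  R² = (6561 + 99) / 185 = 36
R = √36 = 6  ⇒  r_B = 6 − 1 = 5

rB=5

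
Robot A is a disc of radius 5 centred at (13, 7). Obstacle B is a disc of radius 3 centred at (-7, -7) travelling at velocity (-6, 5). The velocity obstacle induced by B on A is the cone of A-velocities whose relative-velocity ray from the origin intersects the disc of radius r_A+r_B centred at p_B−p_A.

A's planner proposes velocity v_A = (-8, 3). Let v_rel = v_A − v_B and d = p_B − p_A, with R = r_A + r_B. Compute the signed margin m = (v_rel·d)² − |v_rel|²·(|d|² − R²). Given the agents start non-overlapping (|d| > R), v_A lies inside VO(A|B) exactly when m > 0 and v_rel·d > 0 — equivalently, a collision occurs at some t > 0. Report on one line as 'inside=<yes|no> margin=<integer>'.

d = (-20, -14),  |d|² = 596;  R = 5+3 = 8,  c = 596−8² = 532
v_rel = (-2, -2),  |v_rel|² = 8;  v_rel·d = (-2)·(-20) + (-2)·(-14) = 68
8·t² − 136·t + 532 = 0  ⇒  m = 68² − 8·532 = 368
m = 368 > 0,  v_rel·d = 68 > 0  ⇒  inside

inside=yes margin=368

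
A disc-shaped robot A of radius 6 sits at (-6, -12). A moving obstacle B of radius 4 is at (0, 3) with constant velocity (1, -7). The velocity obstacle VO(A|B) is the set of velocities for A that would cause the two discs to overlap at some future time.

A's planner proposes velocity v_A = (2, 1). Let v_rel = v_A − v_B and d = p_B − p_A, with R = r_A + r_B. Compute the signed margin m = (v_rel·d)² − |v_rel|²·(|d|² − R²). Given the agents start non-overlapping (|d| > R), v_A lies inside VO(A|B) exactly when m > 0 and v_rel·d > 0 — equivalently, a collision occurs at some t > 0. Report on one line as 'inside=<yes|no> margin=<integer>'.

d = (6, 15),  |d|² = 261;  R = 6+4 = 10,  c = 261−10² = 161
v_rel = (1, 8),  |v_rel|² = 65;  v_rel·d = (1)·(6) + (8)·(15) = 126
65·t² − 252·t + 161 = 0  ⇒  m = 126² − 65·161 = 5411
m = 5411 > 0,  v_rel·d = 126 > 0  ⇒  inside

inside=yes margin=5411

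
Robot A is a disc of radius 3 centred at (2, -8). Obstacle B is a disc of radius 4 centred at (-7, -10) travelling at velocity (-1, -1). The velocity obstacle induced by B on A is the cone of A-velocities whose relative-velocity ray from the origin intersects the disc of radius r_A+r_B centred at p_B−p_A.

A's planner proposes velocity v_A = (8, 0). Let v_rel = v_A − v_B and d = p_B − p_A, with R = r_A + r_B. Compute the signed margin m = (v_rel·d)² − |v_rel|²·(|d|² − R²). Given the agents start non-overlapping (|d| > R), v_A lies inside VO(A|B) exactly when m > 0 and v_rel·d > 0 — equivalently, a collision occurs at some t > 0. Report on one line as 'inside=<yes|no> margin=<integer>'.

d = (-9, -2),  |d|² = 85;  R = 3+4 = 7,  c = 85−7² = 36
v_rel = (9, 1),  |v_rel|² = 82;  v_rel·d = (9)·(-9) + (1)·(-2) = -83
82·t² + 166·t + 36 = 0  ⇒  m = (-83)² − 82·36 = 3937
m = 3937 > 0,  v_rel·d = -83 < 0  ⇒  outside

inside=no margin=3937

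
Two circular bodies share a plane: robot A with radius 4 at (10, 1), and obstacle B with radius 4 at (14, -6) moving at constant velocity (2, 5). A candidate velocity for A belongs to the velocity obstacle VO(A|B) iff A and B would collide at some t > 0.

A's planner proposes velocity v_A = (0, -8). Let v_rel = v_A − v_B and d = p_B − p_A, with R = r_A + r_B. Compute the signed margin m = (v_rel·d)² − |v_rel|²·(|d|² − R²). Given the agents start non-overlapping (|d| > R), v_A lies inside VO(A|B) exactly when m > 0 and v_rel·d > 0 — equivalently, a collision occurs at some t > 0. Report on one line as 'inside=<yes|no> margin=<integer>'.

d = (4, -7),  |d|² = 65;  R = 4+4 = 8,  c = 65−8² = 1
v_rel = (-2, -13),  |v_rel|² = 173;  v_rel·d = (-2)·(4) + (-13)·(-7) = 83
173·t² − 166·t + 1 = 0  ⇒  m = 83² − 173·1 = 6716
m = 6716 > 0,  v_rel·d = 83 > 0  ⇒  inside

inside=yes margin=6716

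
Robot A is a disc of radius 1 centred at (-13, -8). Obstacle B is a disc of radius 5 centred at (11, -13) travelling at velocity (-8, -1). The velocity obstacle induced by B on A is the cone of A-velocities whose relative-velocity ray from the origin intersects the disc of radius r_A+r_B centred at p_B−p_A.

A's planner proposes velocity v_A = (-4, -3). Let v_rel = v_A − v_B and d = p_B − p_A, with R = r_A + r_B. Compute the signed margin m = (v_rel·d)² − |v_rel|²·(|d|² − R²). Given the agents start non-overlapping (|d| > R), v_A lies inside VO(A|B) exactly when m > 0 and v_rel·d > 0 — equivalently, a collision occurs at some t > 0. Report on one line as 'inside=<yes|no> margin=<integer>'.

d = (24, -5),  |d|² = 601;  R = 1+5 = 6,  c = 601−6² = 565
v_rel = (4, -2),  |v_rel|² = 20;  v_rel·d = (4)·(24) + (-2)·(-5) = 106
20·t² − 212·t + 565 = 0  ⇒  m = 106² − 20·565 = -64
m = -64 < 0,  v_rel·d = 106 > 0  ⇒  outside

inside=no margin=-64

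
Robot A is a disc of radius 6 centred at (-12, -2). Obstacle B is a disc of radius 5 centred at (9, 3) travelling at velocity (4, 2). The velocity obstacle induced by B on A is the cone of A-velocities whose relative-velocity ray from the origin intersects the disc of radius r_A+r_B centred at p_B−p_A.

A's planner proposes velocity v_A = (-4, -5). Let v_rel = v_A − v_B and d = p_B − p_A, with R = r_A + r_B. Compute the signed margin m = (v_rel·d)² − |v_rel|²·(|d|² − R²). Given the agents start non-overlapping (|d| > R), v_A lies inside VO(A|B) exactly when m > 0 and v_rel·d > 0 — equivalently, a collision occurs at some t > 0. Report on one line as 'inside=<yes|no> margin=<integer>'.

d = (21, 5),  |d|² = 466;  R = 6+5 = 11,  c = 466−11² = 345
v_rel = (-8, -7),  |v_rel|² = 113;  v_rel·d = (-8)·(21) + (-7)·(5) = -203
113·t² + 406·t + 345 = 0  ⇒  m = (-203)² − 113·345 = 2224
m = 2224 > 0,  v_rel·d = -203 < 0  ⇒  outside

inside=no margin=2224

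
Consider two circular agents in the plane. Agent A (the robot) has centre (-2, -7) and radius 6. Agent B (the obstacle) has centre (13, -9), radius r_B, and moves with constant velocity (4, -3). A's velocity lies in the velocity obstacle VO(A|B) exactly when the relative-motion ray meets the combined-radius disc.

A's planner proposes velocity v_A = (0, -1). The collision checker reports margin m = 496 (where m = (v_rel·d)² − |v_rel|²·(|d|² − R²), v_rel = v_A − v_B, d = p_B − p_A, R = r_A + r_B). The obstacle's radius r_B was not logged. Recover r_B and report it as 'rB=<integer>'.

m = 496
d = (15, -2);  v_rel = (-4, 2),  |v_rel|² = 20
v_rel×d = (-4)·(-2) − (2)·(15) = -22
since m = R²·20 − (-22)²:  R² = (484 + 496) / 20 = 49
R = √49 = 7  ⇒  r_B = 7 − 6 = 1

rB=1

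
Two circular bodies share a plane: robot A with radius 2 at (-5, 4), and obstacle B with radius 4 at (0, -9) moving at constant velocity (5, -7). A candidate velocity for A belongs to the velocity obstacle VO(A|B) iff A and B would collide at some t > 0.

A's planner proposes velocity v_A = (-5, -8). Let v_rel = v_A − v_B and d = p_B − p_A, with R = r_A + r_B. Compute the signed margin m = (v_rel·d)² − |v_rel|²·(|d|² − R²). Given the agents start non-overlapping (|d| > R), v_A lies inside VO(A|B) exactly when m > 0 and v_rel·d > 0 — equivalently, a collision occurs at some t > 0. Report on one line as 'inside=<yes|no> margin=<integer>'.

d = (5, -13),  |d|² = 194;  R = 2+4 = 6,  c = 194−6² = 158
v_rel = (-10, -1),  |v_rel|² = 101;  v_rel·d = (-10)·(5) + (-1)·(-13) = -37
101·t² + 74·t + 158 = 0  ⇒  m = (-37)² − 101·158 = -14589
m = -14589 < 0,  v_rel·d = -37 < 0  ⇒  outside

inside=no margin=-14589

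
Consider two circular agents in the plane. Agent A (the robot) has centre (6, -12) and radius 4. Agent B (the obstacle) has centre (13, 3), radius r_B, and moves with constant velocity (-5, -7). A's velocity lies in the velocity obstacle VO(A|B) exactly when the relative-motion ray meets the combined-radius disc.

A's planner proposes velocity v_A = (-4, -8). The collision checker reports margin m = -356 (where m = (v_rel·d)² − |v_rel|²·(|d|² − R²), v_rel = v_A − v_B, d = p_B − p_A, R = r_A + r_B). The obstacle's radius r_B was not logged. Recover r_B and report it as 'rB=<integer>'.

m = -356
d = (7, 15);  v_rel = (1, -1),  |v_rel|² = 2
v_rel×d = (1)·(15) − (-1)·(7) = 22
since m = R²·2 − 22²:  R² = (484 + -356) / 2 = 64
R = √64 = 8  ⇒  r_B = 8 − 4 = 4

rB=4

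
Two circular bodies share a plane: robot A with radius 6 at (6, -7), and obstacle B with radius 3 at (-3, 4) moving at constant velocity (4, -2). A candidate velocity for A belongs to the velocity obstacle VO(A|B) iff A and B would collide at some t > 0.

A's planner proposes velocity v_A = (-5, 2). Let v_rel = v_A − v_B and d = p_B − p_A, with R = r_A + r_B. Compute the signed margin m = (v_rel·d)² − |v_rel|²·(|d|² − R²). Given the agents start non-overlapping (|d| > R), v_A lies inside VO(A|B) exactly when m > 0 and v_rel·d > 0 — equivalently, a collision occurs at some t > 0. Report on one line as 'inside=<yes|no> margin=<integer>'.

d = (-9, 11),  |d|² = 202;  R = 6+3 = 9,  c = 202−9² = 121
v_rel = (-9, 4),  |v_rel|² = 97;  v_rel·d = (-9)·(-9) + (4)·(11) = 125
97·t² − 250·t + 121 = 0  ⇒  m = 125² − 97·121 = 3888
m = 3888 > 0,  v_rel·d = 125 > 0  ⇒  inside

inside=yes margin=3888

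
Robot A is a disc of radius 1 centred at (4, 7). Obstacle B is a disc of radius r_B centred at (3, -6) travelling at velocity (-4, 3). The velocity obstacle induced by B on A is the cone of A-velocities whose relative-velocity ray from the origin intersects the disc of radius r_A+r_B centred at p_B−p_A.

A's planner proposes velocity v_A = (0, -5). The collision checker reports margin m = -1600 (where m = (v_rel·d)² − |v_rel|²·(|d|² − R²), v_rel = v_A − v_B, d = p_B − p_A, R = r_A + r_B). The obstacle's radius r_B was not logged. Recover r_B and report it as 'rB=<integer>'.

m = -1600
d = (-1, -13);  v_rel = (4, -8),  |v_rel|² = 80
v_rel×d = (4)·(-13) − (-8)·(-1) = -60
since m = R²·80 − (-60)²:  R² = (3600 + -1600) / 80 = 25
R = √25 = 5  ⇒  r_B = 5 − 1 = 4

rB=4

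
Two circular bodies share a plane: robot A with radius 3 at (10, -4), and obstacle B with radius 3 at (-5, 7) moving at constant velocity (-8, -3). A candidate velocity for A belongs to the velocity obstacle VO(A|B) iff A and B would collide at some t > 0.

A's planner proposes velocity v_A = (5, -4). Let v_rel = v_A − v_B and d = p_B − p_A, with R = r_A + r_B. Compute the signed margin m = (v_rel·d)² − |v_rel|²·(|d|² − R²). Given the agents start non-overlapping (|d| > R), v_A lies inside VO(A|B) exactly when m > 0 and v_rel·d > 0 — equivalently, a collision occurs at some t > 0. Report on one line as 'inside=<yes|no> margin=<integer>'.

d = (-15, 11),  |d|² = 346;  R = 3+3 = 6,  c = 346−6² = 310
v_rel = (13, -1),  |v_rel|² = 170;  v_rel·d = (13)·(-15) + (-1)·(11) = -206
170·t² + 412·t + 310 = 0  ⇒  m = (-206)² − 170·310 = -10264
m = -10264 < 0,  v_rel·d = -206 < 0  ⇒  outside

inside=no margin=-10264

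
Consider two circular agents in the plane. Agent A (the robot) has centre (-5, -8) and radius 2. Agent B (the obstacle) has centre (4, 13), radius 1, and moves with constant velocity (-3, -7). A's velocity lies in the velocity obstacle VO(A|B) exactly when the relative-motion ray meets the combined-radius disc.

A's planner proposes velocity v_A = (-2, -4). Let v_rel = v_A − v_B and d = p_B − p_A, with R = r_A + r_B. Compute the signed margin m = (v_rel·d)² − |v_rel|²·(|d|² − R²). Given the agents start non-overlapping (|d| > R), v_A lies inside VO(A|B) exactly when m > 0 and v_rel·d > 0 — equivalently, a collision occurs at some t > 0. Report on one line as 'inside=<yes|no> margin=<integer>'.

d = (9, 21),  |d|² = 522;  R = 2+1 = 3,  c = 522−3² = 513
v_rel = (1, 3),  |v_rel|² = 10;  v_rel·d = (1)·(9) + (3)·(21) = 72
10·t² − 144·t + 513 = 0  ⇒  m = 72² − 10·513 = 54
m = 54 > 0,  v_rel·d = 72 > 0  ⇒  inside

inside=yes margin=54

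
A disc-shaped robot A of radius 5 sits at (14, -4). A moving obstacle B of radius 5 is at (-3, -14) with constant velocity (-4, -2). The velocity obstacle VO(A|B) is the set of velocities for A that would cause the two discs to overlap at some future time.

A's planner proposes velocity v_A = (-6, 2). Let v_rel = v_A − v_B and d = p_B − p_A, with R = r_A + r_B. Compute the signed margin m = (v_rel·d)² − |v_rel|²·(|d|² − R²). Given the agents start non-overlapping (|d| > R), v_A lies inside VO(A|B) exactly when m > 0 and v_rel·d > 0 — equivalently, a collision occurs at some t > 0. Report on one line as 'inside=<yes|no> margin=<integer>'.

d = (-17, -10),  |d|² = 389;  R = 5+5 = 10,  c = 389−10² = 289
v_rel = (-2, 4),  |v_rel|² = 20;  v_rel·d = (-2)·(-17) + (4)·(-10) = -6
20·t² + 12·t + 289 = 0  ⇒  m = (-6)² − 20·289 = -5744
m = -5744 < 0,  v_rel·d = -6 < 0  ⇒  outside

inside=no margin=-5744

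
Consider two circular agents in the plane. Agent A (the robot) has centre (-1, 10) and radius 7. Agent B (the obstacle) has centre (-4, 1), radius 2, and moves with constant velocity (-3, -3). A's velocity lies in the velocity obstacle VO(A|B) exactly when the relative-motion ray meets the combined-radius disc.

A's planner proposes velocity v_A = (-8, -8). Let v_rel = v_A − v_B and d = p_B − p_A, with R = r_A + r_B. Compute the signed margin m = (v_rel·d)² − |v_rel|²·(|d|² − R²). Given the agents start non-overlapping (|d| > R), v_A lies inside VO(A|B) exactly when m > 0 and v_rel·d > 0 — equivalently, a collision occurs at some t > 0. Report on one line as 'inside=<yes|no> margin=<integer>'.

d = (-3, -9),  |d|² = 90;  R = 7+2 = 9,  c = 90−9² = 9
v_rel = (-5, -5),  |v_rel|² = 50;  v_rel·d = (-5)·(-3) + (-5)·(-9) = 60
50·t² − 120·t + 9 = 0  ⇒  m = 60² − 50·9 = 3150
m = 3150 > 0,  v_rel·d = 60 > 0  ⇒  inside

inside=yes margin=3150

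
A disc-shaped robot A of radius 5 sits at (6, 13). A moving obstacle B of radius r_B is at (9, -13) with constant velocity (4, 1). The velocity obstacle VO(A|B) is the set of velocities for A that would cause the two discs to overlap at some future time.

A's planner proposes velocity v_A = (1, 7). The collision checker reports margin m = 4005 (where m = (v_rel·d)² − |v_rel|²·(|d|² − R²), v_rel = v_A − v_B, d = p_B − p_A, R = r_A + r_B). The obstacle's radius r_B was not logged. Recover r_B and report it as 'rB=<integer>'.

m = 4005
d = (3, -26);  v_rel = (-3, 6),  |v_rel|² = 45
v_rel×d = (-3)·(-26) − (6)·(3) = 60
since m = R²·45 − 60²:  R² = (3600 + 4005) / 45 = 169
R = √169 = 13  ⇒  r_B = 13 − 5 = 8

rB=8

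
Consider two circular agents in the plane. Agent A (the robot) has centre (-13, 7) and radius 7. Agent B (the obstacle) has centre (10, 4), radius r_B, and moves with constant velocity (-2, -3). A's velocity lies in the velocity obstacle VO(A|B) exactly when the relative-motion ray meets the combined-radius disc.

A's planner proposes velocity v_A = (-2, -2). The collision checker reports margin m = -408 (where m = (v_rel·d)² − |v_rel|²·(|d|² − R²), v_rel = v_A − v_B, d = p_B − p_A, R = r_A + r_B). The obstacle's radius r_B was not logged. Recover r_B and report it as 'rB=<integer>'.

m = -408
d = (23, -3);  v_rel = (0, 1),  |v_rel|² = 1
v_rel×d = (0)·(-3) − (1)·(23) = -23
since m = R²·1 − (-23)²:  R² = (529 + -408) / 1 = 121
R = √121 = 11  ⇒  r_B = 11 − 7 = 4

rB=4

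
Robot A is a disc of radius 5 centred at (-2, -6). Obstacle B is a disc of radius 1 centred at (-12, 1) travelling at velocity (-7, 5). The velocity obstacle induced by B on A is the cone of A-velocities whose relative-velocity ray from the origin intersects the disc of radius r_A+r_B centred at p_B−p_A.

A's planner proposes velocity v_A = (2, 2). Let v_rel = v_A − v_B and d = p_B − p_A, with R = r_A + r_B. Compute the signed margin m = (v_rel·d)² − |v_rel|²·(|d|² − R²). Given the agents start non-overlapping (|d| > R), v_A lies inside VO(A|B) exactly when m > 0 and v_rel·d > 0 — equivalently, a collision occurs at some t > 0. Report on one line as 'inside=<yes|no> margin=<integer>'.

d = (-10, 7),  |d|² = 149;  R = 5+1 = 6,  c = 149−6² = 113
v_rel = (9, -3),  |v_rel|² = 90;  v_rel·d = (9)·(-10) + (-3)·(7) = -111
90·t² + 222·t + 113 = 0  ⇒  m = (-111)² − 90·113 = 2151
m = 2151 > 0,  v_rel·d = -111 < 0  ⇒  outside

inside=no margin=2151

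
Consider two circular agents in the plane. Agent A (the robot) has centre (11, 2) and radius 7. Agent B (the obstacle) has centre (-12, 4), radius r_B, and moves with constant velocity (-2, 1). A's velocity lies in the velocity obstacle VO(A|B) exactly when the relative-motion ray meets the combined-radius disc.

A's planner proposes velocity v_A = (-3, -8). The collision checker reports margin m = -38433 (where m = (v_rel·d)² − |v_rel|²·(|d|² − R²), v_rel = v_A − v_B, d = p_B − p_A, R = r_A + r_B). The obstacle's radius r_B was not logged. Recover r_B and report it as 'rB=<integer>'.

m = -38433
d = (-23, 2);  v_rel = (-1, -9),  |v_rel|² = 82
v_rel×d = (-1)·(2) − (-9)·(-23) = -209
since m = R²·82 − (-209)²:  R² = (43681 + -38433) / 82 = 64
R = √64 = 8  ⇒  r_B = 8 − 7 = 1

rB=1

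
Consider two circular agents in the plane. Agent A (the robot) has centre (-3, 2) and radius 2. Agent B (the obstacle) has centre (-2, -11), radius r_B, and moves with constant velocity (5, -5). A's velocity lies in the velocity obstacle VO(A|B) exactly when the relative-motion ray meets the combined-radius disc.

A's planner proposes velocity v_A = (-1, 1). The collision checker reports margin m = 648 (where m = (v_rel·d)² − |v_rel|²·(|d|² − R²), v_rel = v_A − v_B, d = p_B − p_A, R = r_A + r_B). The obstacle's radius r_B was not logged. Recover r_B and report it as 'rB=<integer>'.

m = 648
d = (1, -13);  v_rel = (-6, 6),  |v_rel|² = 72
v_rel×d = (-6)·(-13) − (6)·(1) = 72
since m = R²·72 − 72²:  R² = (5184 + 648) / 72 = 81
R = √81 = 9  ⇒  r_B = 9 − 2 = 7

rB=7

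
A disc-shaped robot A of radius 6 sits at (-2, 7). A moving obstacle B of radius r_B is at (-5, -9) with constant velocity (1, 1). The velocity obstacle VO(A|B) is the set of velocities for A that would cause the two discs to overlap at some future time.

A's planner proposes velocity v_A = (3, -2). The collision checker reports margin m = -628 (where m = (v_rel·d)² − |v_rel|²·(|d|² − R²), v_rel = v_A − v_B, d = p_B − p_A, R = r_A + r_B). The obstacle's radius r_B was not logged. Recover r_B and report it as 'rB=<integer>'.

m = -628
d = (-3, -16);  v_rel = (2, -3),  |v_rel|² = 13
v_rel×d = (2)·(-16) − (-3)·(-3) = -41
since m = R²·13 − (-41)²:  R² = (1681 + -628) / 13 = 81
R = √81 = 9  ⇒  r_B = 9 − 6 = 3

rB=3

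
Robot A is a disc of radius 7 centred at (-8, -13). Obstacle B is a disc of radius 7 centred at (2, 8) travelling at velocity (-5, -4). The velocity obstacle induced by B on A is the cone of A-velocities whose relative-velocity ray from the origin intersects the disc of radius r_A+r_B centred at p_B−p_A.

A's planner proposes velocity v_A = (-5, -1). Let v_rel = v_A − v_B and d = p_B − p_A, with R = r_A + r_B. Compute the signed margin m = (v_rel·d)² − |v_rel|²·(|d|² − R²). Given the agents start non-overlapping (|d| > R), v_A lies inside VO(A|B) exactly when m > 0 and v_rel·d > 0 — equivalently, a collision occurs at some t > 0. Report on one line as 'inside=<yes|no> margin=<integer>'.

d = (10, 21),  |d|² = 541;  R = 7+7 = 14,  c = 541−14² = 345
v_rel = (0, 3),  |v_rel|² = 9;  v_rel·d = (0)·(10) + (3)·(21) = 63
9·t² − 126·t + 345 = 0  ⇒  m = 63² − 9·345 = 864
m = 864 > 0,  v_rel·d = 63 > 0  ⇒  inside

inside=yes margin=864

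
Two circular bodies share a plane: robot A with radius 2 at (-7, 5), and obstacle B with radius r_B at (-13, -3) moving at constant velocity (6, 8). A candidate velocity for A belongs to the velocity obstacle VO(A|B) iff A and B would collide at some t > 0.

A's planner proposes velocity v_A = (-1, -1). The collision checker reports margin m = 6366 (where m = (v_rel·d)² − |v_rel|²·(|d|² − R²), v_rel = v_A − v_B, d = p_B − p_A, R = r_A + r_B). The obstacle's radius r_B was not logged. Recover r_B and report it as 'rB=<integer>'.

m = 6366
d = (-6, -8);  v_rel = (-7, -9),  |v_rel|² = 130
v_rel×d = (-7)·(-8) − (-9)·(-6) = 2
since m = R²·130 − 2²:  R² = (4 + 6366) / 130 = 49
R = √49 = 7  ⇒  r_B = 7 − 2 = 5

rB=5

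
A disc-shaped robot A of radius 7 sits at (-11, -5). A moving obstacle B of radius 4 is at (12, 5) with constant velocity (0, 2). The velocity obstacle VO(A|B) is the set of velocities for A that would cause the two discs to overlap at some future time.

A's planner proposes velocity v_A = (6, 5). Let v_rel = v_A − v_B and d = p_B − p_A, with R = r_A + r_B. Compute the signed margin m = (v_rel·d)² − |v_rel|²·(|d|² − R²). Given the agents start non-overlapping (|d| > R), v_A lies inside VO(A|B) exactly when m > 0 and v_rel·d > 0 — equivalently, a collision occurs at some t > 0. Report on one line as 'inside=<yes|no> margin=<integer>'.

d = (23, 10),  |d|² = 629;  R = 7+4 = 11,  c = 629−11² = 508
v_rel = (6, 3),  |v_rel|² = 45;  v_rel·d = (6)·(23) + (3)·(10) = 168
45·t² − 336·t + 508 = 0  ⇒  m = 168² − 45·508 = 5364
m = 5364 > 0,  v_rel·d = 168 > 0  ⇒  inside

inside=yes margin=5364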